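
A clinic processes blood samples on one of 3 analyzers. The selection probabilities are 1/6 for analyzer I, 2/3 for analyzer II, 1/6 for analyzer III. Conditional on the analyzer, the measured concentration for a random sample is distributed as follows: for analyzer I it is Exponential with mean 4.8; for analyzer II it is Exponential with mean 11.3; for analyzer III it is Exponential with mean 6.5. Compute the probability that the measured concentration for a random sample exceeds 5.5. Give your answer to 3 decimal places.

0.534

Conditional on each analyzer, P(X > 5.5): I: 0.317959; II: 0.614636; III: 0.429062.
By total probability, P(X > 5.5) = 0.166667·0.317959 + 0.666667·0.614636 + 0.166667·0.429062 = 0.534261.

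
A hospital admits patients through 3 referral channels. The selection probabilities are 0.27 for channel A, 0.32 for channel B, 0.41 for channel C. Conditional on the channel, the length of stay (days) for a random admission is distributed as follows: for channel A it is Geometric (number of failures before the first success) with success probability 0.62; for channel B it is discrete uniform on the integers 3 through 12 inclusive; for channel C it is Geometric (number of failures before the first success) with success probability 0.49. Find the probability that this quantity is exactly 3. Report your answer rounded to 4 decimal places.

Conditional on each channel, P(X = 3): A: 0.0340206; B: 0.1; C: 0.064999.
By total probability, P(X = 3) = 0.27·0.0340206 + 0.32·0.1 + 0.41·0.064999 = 0.0678352.

0.0678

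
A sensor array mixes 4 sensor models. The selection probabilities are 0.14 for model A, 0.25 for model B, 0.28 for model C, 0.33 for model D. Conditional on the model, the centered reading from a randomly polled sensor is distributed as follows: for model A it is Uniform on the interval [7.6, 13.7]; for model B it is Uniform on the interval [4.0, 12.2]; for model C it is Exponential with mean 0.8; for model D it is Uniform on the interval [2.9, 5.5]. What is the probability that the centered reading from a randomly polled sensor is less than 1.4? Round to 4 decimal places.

0.2313

Conditional on each model, P(X < 1.4): A: 0; B: 0; C: 0.826226; D: 0.
By total probability, P(X < 1.4) = 0.14·0 + 0.25·0 + 0.28·0.826226 + 0.33·0 = 0.231343.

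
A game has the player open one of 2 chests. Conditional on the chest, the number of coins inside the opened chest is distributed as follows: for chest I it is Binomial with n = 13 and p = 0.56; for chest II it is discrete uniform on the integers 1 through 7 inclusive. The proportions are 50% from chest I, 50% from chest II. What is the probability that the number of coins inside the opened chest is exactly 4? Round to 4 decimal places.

0.0932

Conditional on each chest, P(X = 4): I: 0.0434643; II: 0.142857.
By total probability, P(X = 4) = 0.5·0.0434643 + 0.5·0.142857 = 0.0931607.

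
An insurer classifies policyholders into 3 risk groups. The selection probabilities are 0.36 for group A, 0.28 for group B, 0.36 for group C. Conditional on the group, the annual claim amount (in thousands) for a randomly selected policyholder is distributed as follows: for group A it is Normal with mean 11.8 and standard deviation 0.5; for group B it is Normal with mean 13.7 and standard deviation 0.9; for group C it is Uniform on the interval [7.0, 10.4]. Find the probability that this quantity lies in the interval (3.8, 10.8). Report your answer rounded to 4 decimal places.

Conditional on each group, P(3.8 < X < 10.8): A: 0.0227501; B: 0.000636002; C: 1.
By total probability, P(3.8 < X < 10.8) = 0.36·0.0227501 + 0.28·0.000636002 + 0.36·1 = 0.368368.

0.3684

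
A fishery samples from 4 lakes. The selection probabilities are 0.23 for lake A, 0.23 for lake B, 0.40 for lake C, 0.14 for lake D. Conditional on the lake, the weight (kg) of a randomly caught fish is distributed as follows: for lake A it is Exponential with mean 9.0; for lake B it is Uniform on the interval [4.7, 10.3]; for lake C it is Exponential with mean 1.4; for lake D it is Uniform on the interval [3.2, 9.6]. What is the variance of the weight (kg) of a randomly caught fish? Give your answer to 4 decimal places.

31.0058

Per component, A: μ=9, E[X²]=162; B: μ=7.5, E[X²]=58.8633; C: μ=1.4, E[X²]=3.92; D: μ=6.4, E[X²]=44.3733.
E[X] = 0.23·9 + 0.23·7.5 + 0.4·1.4 + 0.14·6.4 = 5.251.
E[X²] = 0.23·162 + 0.23·58.8633 + 0.4·3.92 + 0.14·44.3733 = 58.5788.
Var(X) = E[X²] − (E[X])² = 58.5788 − 27.573 = 31.0058.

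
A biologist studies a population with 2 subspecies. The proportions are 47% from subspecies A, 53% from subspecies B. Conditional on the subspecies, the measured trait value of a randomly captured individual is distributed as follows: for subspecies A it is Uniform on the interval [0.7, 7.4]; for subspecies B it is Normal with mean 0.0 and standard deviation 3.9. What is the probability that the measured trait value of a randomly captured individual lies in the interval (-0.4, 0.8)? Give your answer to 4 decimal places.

0.0717

Conditional on each subspecies, P(-0.4 < X < 0.8): A: 0.0149254; B: 0.12211.
By total probability, P(-0.4 < X < 0.8) = 0.47·0.0149254 + 0.53·0.12211 = 0.071733.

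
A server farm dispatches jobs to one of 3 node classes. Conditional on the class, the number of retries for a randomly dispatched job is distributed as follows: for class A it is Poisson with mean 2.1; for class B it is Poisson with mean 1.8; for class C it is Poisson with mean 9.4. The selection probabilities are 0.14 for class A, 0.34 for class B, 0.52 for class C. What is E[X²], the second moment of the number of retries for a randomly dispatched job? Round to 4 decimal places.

53.4602

For each component E[X²] = Var + (mean)², giving A: 6.51; B: 5.04; C: 97.76.
Overall E[X²] = 0.14·6.51 + 0.34·5.04 + 0.52·97.76 = 53.4602.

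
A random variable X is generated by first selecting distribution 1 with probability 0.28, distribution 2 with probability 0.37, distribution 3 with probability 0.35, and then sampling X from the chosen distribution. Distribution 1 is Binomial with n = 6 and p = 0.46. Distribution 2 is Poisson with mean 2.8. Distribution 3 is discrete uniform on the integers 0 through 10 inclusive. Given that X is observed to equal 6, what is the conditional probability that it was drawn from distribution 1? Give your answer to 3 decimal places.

0.054

Likelihoods P(X=6 | ·): 1: 0.0094743; 2: 0.0406997; 3: 0.0909091.
Posterior ∝ prior × likelihood. Numerator for 1: 0.28·0.0094743 = 0.0026528.
Normalizing constant: 0.28·0.0094743 + 0.37·0.0406997 + 0.35·0.0909091 = 0.0495299.
P(1 | observation) = 0.0026528 / 0.0495299 = 0.0535597.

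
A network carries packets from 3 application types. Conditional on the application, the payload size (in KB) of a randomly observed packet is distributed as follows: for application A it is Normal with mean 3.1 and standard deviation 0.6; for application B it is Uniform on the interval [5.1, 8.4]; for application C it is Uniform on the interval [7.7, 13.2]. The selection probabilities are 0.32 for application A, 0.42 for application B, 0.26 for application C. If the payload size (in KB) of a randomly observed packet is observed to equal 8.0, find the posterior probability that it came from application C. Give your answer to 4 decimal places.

0.2708

Likelihoods f(8.0 | ·): A: 2.18899e-15; B: 0.30303; C: 0.181818.
Posterior ∝ prior × likelihood. Numerator for C: 0.26·0.181818 = 0.0472727.
Normalizing constant: 0.32·2.18899e-15 + 0.42·0.30303 + 0.26·0.181818 = 0.174545.
P(C | observation) = 0.0472727 / 0.174545 = 0.270833.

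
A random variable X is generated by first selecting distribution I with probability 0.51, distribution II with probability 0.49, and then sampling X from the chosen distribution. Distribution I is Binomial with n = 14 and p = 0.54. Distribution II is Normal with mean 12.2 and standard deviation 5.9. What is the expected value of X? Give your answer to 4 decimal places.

9.8336

Component means — I: 7.56; II: 12.2.
E[X] = 0.51·7.56 + 0.49·12.2 = 9.8336.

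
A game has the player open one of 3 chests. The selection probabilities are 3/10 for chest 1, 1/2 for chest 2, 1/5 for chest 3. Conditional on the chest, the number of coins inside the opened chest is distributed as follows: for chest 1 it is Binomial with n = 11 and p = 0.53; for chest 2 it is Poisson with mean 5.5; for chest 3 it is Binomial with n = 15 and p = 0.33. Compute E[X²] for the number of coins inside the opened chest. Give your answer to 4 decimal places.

34.4575

For each component E[X²] = Var + (mean)², giving 1: 36.729; 2: 35.75; 3: 27.819.
Overall E[X²] = 0.3·36.729 + 0.5·35.75 + 0.2·27.819 = 34.4575.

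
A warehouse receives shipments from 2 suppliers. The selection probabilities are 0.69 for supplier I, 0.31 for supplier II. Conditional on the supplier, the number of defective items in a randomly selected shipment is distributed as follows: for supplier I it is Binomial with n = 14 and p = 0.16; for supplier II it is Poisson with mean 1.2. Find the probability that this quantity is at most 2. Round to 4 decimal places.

Conditional on each supplier, P(X ≤ 2): I: 0.606784; II: 0.879487.
By total probability, P(X ≤ 2) = 0.69·0.606784 + 0.31·0.879487 = 0.691322.

0.6913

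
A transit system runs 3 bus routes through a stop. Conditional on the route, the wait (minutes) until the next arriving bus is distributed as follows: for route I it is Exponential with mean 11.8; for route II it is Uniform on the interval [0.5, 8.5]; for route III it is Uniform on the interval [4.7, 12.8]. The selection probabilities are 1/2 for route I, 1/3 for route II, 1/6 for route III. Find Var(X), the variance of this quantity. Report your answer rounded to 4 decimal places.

Per component, I: μ=11.8, E[X²]=278.48; II: μ=4.5, E[X²]=25.5833; III: μ=8.75, E[X²]=82.03.
E[X] = 0.5·11.8 + 0.333333·4.5 + 0.166667·8.75 = 8.85833.
E[X²] = 0.5·278.48 + 0.333333·25.5833 + 0.166667·82.03 = 161.439.
Var(X) = E[X²] − (E[X])² = 161.439 − 78.4701 = 82.9694.

82.9694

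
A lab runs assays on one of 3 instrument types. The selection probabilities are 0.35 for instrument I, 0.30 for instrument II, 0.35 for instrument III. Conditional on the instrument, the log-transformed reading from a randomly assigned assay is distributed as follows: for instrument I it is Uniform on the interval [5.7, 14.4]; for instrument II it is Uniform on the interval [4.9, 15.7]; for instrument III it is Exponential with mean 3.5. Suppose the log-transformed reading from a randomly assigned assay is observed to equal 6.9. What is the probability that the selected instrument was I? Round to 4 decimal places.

Likelihoods f(6.9 | ·): I: 0.114943; II: 0.0925926; III: 0.0397879.
Posterior ∝ prior × likelihood. Numerator for I: 0.35·0.114943 = 0.0402299.
Normalizing constant: 0.35·0.114943 + 0.3·0.0925926 + 0.35·0.0397879 = 0.0819334.
P(I | observation) = 0.0402299 / 0.0819334 = 0.491007.

0.4910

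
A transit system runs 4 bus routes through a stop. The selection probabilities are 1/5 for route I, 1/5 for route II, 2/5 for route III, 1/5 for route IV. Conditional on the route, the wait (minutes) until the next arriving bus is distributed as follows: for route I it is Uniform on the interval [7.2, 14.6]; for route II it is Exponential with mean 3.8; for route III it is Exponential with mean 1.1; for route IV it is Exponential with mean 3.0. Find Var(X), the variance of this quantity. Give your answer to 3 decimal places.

Per component, I: μ=10.9, E[X²]=123.373; II: μ=3.8, E[X²]=28.88; III: μ=1.1, E[X²]=2.42; IV: μ=3, E[X²]=18.
E[X] = 0.2·10.9 + 0.2·3.8 + 0.4·1.1 + 0.2·3 = 3.98.
E[X²] = 0.2·123.373 + 0.2·28.88 + 0.4·2.42 + 0.2·18 = 35.0187.
Var(X) = E[X²] − (E[X])² = 35.0187 − 15.8404 = 19.1783.

19.178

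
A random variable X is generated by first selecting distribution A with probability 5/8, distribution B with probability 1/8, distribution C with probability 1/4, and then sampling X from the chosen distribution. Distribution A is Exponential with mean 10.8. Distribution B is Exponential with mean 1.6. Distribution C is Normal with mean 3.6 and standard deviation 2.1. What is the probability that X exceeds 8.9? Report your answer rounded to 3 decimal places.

0.276

Conditional on each component, P(X > 8.9): A: 0.438641; B: 0.00383917; C: 0.00580454.
By total probability, P(X > 8.9) = 0.625·0.438641 + 0.125·0.00383917 + 0.25·0.00580454 = 0.276082.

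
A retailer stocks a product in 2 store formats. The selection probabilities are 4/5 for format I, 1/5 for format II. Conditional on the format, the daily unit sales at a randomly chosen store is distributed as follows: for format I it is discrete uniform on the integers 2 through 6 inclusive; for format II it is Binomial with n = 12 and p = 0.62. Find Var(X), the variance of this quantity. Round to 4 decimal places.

Per component, I: μ=4, E[X²]=18; II: μ=7.44, E[X²]=58.1808.
E[X] = 0.8·4 + 0.2·7.44 = 4.688.
E[X²] = 0.8·18 + 0.2·58.1808 = 26.0362.
Var(X) = E[X²] − (E[X])² = 26.0362 − 21.9773 = 4.05882.

4.0588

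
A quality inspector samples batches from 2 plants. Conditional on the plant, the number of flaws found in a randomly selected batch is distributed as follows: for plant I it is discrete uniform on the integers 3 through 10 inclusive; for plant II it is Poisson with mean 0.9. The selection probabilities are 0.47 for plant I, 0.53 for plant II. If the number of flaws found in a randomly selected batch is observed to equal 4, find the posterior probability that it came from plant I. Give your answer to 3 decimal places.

0.909

Likelihoods P(X=4 | ·): I: 0.125; II: 0.0111146.
Posterior ∝ prior × likelihood. Numerator for I: 0.47·0.125 = 0.05875.
Normalizing constant: 0.47·0.125 + 0.53·0.0111146 = 0.0646407.
P(I | observation) = 0.05875 / 0.0646407 = 0.90887.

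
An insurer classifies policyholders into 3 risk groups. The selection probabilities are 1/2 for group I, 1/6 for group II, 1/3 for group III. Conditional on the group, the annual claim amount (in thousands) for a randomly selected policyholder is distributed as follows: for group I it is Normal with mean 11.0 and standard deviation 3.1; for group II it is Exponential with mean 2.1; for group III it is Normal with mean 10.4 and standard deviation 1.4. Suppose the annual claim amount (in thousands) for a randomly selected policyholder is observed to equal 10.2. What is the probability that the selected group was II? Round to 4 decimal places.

0.0039

Likelihoods f(10.2 | ·): I: 0.124476; II: 0.00370127; III: 0.282066.
Posterior ∝ prior × likelihood. Numerator for II: 0.166667·0.00370127 = 0.000616878.
Normalizing constant: 0.5·0.124476 + 0.166667·0.00370127 + 0.333333·0.282066 = 0.156877.
P(II | observation) = 0.000616878 / 0.156877 = 0.00393224.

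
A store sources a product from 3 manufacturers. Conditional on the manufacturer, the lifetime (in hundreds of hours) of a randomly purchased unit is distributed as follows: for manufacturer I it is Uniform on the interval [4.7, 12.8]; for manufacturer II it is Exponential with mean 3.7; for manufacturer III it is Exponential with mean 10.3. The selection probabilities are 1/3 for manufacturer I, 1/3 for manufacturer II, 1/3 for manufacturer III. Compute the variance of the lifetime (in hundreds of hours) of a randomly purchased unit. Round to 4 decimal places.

Per component, I: μ=8.75, E[X²]=82.03; II: μ=3.7, E[X²]=27.38; III: μ=10.3, E[X²]=212.18.
E[X] = 0.333333·8.75 + 0.333333·3.7 + 0.333333·10.3 = 7.58333.
E[X²] = 0.333333·82.03 + 0.333333·27.38 + 0.333333·212.18 = 107.197.
Var(X) = E[X²] − (E[X])² = 107.197 − 57.5069 = 49.6897.

49.6897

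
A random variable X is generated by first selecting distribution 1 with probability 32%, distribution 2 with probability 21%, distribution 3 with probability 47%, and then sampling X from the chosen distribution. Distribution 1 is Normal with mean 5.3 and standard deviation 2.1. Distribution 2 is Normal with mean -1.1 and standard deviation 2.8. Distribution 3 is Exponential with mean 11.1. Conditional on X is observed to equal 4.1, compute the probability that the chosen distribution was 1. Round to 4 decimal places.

Likelihoods f(4.1 | ·): 1: 0.161356; 2: 0.0253989; 3: 0.0622676.
Posterior ∝ prior × likelihood. Numerator for 1: 0.32·0.161356 = 0.051634.
Normalizing constant: 0.32·0.161356 + 0.21·0.0253989 + 0.47·0.0622676 = 0.0862335.
P(1 | observation) = 0.051634 / 0.0862335 = 0.598769.

0.5988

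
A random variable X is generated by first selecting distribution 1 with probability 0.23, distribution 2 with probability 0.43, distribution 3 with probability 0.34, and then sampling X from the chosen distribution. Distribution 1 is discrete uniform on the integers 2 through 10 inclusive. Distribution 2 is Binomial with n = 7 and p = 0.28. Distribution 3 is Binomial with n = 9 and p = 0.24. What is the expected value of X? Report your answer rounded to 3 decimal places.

2.957

Component means — 1: 6; 2: 1.96; 3: 2.16.
E[X] = 0.23·6 + 0.43·1.96 + 0.34·2.16 = 2.9572.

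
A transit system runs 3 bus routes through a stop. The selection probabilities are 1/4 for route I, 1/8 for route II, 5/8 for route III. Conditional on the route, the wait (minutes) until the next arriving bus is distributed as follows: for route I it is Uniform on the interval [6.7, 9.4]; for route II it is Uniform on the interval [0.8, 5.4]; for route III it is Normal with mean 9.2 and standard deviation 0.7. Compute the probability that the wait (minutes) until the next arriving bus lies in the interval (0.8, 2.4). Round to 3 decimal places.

Conditional on each route, P(0.8 < X < 2.4): I: 0; II: 0.347826; III: 0.
By total probability, P(0.8 < X < 2.4) = 0.25·0 + 0.125·0.347826 + 0.625·0 = 0.0434783.

0.043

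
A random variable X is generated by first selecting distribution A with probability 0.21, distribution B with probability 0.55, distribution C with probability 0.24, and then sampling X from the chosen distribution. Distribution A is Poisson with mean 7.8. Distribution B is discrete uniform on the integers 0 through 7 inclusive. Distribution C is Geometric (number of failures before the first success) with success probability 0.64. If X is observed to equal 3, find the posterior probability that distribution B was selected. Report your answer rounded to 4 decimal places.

Likelihoods P(X=3 | ·): A: 0.0324068; B: 0.125; C: 0.0298598.
Posterior ∝ prior × likelihood. Numerator for B: 0.55·0.125 = 0.06875.
Normalizing constant: 0.21·0.0324068 + 0.55·0.125 + 0.24·0.0298598 = 0.0827218.
P(B | observation) = 0.06875 / 0.0827218 = 0.831099.

0.8311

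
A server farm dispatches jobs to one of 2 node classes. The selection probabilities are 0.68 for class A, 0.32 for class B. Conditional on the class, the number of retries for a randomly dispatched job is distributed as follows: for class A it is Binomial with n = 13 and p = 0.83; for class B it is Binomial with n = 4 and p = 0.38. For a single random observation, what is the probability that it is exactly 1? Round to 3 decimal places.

0.116

Conditional on each class, P(X = 1): A: 6.28649e-09; B: 0.362259.
By total probability, P(X = 1) = 0.68·6.28649e-09 + 0.32·0.362259 = 0.115923.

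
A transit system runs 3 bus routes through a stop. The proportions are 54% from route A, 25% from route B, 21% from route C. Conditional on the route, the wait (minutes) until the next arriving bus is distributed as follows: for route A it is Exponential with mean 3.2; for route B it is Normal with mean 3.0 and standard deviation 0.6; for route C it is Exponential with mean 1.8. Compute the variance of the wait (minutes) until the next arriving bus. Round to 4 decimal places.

6.6033

Per component, A: μ=3.2, E[X²]=20.48; B: μ=3, E[X²]=9.36; C: μ=1.8, E[X²]=6.48.
E[X] = 0.54·3.2 + 0.25·3 + 0.21·1.8 = 2.856.
E[X²] = 0.54·20.48 + 0.25·9.36 + 0.21·6.48 = 14.76.
Var(X) = E[X²] − (E[X])² = 14.76 − 8.15674 = 6.60326.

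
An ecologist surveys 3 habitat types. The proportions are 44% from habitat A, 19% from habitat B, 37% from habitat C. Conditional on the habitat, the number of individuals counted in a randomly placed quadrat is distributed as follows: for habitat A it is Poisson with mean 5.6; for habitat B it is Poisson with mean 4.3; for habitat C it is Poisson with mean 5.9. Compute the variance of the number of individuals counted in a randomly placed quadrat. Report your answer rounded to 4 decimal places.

5.7999

Per component, A: μ=5.6, E[X²]=36.96; B: μ=4.3, E[X²]=22.79; C: μ=5.9, E[X²]=40.71.
E[X] = 0.44·5.6 + 0.19·4.3 + 0.37·5.9 = 5.464.
E[X²] = 0.44·36.96 + 0.19·22.79 + 0.37·40.71 = 35.6552.
Var(X) = E[X²] − (E[X])² = 35.6552 − 29.8553 = 5.7999.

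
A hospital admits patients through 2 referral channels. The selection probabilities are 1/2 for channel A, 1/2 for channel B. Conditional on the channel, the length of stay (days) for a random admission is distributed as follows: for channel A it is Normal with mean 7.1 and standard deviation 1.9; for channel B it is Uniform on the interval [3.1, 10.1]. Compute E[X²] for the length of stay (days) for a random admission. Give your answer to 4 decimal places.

50.8317

For each component E[X²] = Var + (mean)², giving A: 54.02; B: 47.6433.
Overall E[X²] = 0.5·54.02 + 0.5·47.6433 = 50.8317.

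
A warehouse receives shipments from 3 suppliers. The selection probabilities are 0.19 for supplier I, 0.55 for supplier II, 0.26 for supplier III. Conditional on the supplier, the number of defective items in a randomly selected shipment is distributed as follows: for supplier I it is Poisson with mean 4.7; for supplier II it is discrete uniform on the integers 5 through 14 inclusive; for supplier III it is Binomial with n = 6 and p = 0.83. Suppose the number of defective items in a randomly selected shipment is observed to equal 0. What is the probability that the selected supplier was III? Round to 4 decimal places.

Likelihoods P(X=0 | ·): I: 0.00909528; II: 0; III: 2.41376e-05.
Posterior ∝ prior × likelihood. Numerator for III: 0.26·2.41376e-05 = 6.27577e-06.
Normalizing constant: 0.19·0.00909528 + 0.55·0 + 0.26·2.41376e-05 = 0.00173438.
P(III | observation) = 6.27577e-06 / 0.00173438 = 0.00361845.

0.0036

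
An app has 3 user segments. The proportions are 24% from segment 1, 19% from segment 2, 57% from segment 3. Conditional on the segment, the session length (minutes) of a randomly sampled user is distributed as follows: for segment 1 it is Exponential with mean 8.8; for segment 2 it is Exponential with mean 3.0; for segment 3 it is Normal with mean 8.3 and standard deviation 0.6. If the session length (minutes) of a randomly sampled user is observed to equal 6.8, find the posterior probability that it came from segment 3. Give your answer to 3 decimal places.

Likelihoods f(6.8 | ·): 1: 0.0524718; 2: 0.0345524; 3: 0.0292138.
Posterior ∝ prior × likelihood. Numerator for 3: 0.57·0.0292138 = 0.0166519.
Normalizing constant: 0.24·0.0524718 + 0.19·0.0345524 + 0.57·0.0292138 = 0.0358101.
P(3 | observation) = 0.0166519 / 0.0358101 = 0.465006.

0.465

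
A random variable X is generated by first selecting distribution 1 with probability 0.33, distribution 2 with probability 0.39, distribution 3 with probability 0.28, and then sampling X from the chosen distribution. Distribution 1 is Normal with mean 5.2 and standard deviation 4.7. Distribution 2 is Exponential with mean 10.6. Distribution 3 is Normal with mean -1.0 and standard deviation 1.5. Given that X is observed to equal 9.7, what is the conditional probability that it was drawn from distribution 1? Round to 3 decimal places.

0.546

Likelihoods f(9.7 | ·): 1: 0.0536726; 2: 0.037781; 3: 2.37357e-12.
Posterior ∝ prior × likelihood. Numerator for 1: 0.33·0.0536726 = 0.0177119.
Normalizing constant: 0.33·0.0536726 + 0.39·0.037781 + 0.28·2.37357e-12 = 0.0324465.
P(1 | observation) = 0.0177119 / 0.0324465 = 0.545881.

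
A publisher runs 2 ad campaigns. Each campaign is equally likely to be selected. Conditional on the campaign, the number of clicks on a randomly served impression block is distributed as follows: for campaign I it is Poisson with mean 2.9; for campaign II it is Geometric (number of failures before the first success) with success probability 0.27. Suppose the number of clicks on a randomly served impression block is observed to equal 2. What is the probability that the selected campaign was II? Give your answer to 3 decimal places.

0.383

Likelihoods P(X=2 | ·): I: 0.231373; II: 0.143883.
Posterior ∝ prior × likelihood. Numerator for II: 0.5·0.143883 = 0.0719415.
Normalizing constant: 0.5·0.231373 + 0.5·0.143883 = 0.187628.
P(II | observation) = 0.0719415 / 0.187628 = 0.383427.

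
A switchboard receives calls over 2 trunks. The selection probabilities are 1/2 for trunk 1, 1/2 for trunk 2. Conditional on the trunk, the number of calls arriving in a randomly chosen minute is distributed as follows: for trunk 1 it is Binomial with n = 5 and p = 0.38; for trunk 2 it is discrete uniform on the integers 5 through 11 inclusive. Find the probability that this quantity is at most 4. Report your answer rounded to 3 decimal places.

0.496

Conditional on each trunk, P(X ≤ 4): 1: 0.992076; 2: 0.
By total probability, P(X ≤ 4) = 0.5·0.992076 + 0.5·0 = 0.496038.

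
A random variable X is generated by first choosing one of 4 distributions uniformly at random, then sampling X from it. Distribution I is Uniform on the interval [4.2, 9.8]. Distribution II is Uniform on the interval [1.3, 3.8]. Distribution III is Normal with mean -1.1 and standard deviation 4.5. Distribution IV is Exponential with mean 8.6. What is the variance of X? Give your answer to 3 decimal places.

Per component, I: μ=7, E[X²]=51.6133; II: μ=2.55, E[X²]=7.02333; III: μ=-1.1, E[X²]=21.46; IV: μ=8.6, E[X²]=147.92.
E[X] = 0.25·7 + 0.25·2.55 + 0.25·-1.1 + 0.25·8.6 = 4.2625.
E[X²] = 0.25·51.6133 + 0.25·7.02333 + 0.25·21.46 + 0.25·147.92 = 57.0042.
Var(X) = E[X²] − (E[X])² = 57.0042 − 18.1689 = 38.8353.

38.835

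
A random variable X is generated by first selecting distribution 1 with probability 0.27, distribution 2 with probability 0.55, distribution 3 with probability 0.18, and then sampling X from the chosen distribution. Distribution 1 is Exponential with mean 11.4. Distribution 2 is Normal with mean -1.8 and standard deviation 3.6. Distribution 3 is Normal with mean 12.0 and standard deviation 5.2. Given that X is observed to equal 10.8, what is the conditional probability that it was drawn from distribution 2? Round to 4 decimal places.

0.0059

Likelihoods f(10.8 | ·): 1: 0.034014; 2: 0.000242412; 3: 0.0747038.
Posterior ∝ prior × likelihood. Numerator for 2: 0.55·0.000242412 = 0.000133327.
Normalizing constant: 0.27·0.034014 + 0.55·0.000242412 + 0.18·0.0747038 = 0.0227638.
P(2 | observation) = 0.000133327 / 0.0227638 = 0.00585695.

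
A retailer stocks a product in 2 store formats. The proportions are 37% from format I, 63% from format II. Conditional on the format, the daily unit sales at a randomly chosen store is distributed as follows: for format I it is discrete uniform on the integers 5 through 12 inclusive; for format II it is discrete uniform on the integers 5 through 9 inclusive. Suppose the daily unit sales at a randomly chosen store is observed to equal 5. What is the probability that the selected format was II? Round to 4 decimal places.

Likelihoods P(X=5 | ·): I: 0.125; II: 0.2.
Posterior ∝ prior × likelihood. Numerator for II: 0.63·0.2 = 0.126.
Normalizing constant: 0.37·0.125 + 0.63·0.2 = 0.17225.
P(II | observation) = 0.126 / 0.17225 = 0.731495.

0.7315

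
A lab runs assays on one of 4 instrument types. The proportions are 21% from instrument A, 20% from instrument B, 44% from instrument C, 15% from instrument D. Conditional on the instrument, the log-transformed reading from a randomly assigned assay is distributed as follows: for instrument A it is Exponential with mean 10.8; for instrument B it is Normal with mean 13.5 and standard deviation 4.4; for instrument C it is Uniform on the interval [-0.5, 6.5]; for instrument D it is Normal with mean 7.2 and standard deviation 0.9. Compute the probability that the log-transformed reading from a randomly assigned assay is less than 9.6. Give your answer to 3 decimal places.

Conditional on each instrument, P(X < 9.6): A: 0.588888; B: 0.187711; C: 1; D: 0.99617.
By total probability, P(X < 9.6) = 0.21·0.588888 + 0.2·0.187711 + 0.44·1 + 0.15·0.99617 = 0.750634.

0.751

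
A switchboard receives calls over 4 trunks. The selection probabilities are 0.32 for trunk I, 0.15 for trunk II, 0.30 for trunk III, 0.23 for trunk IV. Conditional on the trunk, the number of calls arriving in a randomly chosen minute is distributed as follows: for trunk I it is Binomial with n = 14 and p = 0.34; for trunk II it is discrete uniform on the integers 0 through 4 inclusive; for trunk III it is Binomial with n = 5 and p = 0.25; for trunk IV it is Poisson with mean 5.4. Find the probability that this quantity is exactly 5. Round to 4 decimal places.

0.1092

Conditional on each trunk, P(X = 5): I: 0.216149; II: 0; III: 0.000976562; IV: 0.172821.
By total probability, P(X = 5) = 0.32·0.216149 + 0.15·0 + 0.3·0.000976562 + 0.23·0.172821 = 0.10921.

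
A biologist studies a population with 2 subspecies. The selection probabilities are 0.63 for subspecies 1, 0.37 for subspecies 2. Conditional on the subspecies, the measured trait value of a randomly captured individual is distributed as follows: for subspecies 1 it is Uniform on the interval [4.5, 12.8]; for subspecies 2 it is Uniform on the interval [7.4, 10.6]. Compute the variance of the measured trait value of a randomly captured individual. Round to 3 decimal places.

3.961

Per component, 1: μ=8.65, E[X²]=80.5633; 2: μ=9, E[X²]=81.8533.
E[X] = 0.63·8.65 + 0.37·9 = 8.7795.
E[X²] = 0.63·80.5633 + 0.37·81.8533 = 81.0406.
Var(X) = E[X²] − (E[X])² = 81.0406 − 77.0796 = 3.96101.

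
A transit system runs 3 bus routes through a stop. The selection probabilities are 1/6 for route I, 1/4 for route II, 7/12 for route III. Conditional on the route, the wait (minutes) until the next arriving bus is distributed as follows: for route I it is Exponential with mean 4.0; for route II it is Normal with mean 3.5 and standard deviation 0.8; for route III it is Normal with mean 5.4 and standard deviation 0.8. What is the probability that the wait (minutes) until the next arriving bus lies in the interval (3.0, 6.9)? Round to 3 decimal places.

Conditional on each route, P(3.0 < X < 6.9): I: 0.294194; II: 0.734004; III: 0.968254.
By total probability, P(3.0 < X < 6.9) = 0.166667·0.294194 + 0.25·0.734004 + 0.583333·0.968254 = 0.797348.

0.797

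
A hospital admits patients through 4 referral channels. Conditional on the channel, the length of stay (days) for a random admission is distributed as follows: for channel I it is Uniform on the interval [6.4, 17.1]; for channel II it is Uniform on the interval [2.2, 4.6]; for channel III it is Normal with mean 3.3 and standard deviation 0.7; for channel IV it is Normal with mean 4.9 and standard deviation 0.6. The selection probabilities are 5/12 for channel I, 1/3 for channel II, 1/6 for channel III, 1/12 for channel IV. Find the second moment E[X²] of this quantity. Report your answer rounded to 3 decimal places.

69.442

For each component E[X²] = Var + (mean)², giving I: 147.603; II: 12.04; III: 11.38; IV: 24.37.
Overall E[X²] = 0.416667·147.603 + 0.333333·12.04 + 0.166667·11.38 + 0.0833333·24.37 = 69.4422.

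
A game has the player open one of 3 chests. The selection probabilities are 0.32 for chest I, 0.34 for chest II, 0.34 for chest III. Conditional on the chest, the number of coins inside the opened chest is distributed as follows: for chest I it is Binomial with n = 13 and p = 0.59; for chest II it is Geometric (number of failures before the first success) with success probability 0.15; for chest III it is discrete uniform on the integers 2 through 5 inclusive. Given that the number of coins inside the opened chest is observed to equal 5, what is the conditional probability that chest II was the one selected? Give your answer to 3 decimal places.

0.173

Likelihoods P(X=5 | ·): I: 0.0734699; II: 0.0665558; III: 0.25.
Posterior ∝ prior × likelihood. Numerator for II: 0.34·0.0665558 = 0.022629.
Normalizing constant: 0.32·0.0734699 + 0.34·0.0665558 + 0.34·0.25 = 0.131139.
P(II | observation) = 0.022629 / 0.131139 = 0.172557.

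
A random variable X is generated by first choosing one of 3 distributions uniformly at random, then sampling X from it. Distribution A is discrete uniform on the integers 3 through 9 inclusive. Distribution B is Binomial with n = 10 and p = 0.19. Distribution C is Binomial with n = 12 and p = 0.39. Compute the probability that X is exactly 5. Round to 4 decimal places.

Conditional on each component, P(X = 5): A: 0.142857; B: 0.0217567; C: 0.224573.
By total probability, P(X = 5) = 0.333333·0.142857 + 0.333333·0.0217567 + 0.333333·0.224573 = 0.129729.

0.1297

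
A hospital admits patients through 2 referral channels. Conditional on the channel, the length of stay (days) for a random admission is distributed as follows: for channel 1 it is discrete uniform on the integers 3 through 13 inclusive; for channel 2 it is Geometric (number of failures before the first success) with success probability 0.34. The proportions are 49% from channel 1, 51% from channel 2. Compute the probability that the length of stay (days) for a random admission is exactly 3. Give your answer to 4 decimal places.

0.0944

Conditional on each channel, P(X = 3): 1: 0.0909091; 2: 0.0977486.
By total probability, P(X = 3) = 0.49·0.0909091 + 0.51·0.0977486 = 0.0943973.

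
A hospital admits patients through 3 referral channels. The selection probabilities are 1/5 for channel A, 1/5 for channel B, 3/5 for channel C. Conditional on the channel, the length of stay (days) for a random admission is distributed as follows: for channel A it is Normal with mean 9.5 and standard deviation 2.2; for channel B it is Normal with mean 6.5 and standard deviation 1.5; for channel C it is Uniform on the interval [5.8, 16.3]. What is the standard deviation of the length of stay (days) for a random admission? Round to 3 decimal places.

3.172

Per component, A: μ=9.5, E[X²]=95.09; B: μ=6.5, E[X²]=44.5; C: μ=11.05, E[X²]=131.29.
E[X] = 0.2·9.5 + 0.2·6.5 + 0.6·11.05 = 9.83.
E[X²] = 0.2·95.09 + 0.2·44.5 + 0.6·131.29 = 106.692.
Var(X) = E[X²] − (E[X])² = 106.692 − 96.6289 = 10.0631.
SD(X) = √10.0631 = 3.17224.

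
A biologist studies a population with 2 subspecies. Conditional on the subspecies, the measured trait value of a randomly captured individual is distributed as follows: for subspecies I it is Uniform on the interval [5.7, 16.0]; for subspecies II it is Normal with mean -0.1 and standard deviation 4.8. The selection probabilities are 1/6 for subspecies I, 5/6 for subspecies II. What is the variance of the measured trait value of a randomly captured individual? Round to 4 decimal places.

37.3266

Per component, I: μ=10.85, E[X²]=126.563; II: μ=-0.1, E[X²]=23.05.
E[X] = 0.166667·10.85 + 0.833333·-0.1 = 1.725.
E[X²] = 0.166667·126.563 + 0.833333·23.05 = 40.3022.
Var(X) = E[X²] − (E[X])² = 40.3022 − 2.97562 = 37.3266.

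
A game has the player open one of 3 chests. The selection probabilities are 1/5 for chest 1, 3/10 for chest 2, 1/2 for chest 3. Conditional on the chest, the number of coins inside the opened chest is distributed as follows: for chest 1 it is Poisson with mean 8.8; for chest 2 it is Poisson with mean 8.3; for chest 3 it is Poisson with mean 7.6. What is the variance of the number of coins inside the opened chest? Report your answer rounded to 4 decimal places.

Per component, 1: μ=8.8, E[X²]=86.24; 2: μ=8.3, E[X²]=77.19; 3: μ=7.6, E[X²]=65.36.
E[X] = 0.2·8.8 + 0.3·8.3 + 0.5·7.6 = 8.05.
E[X²] = 0.2·86.24 + 0.3·77.19 + 0.5·65.36 = 73.085.
Var(X) = E[X²] − (E[X])² = 73.085 − 64.8025 = 8.2825.

8.2825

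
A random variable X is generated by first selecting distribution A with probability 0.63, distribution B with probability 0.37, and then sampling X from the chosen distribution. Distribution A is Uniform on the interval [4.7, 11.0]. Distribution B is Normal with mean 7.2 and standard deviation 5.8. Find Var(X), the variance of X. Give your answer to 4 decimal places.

Per component, A: μ=7.85, E[X²]=64.93; B: μ=7.2, E[X²]=85.48.
E[X] = 0.63·7.85 + 0.37·7.2 = 7.6095.
E[X²] = 0.63·64.93 + 0.37·85.48 = 72.5335.
Var(X) = E[X²] − (E[X])² = 72.5335 − 57.9045 = 14.629.

14.6290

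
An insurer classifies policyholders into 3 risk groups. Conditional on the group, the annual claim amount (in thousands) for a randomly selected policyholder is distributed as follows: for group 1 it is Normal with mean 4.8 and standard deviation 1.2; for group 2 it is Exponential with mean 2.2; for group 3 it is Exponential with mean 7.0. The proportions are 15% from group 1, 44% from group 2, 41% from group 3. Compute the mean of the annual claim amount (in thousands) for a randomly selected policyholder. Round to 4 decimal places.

4.5580

Component means — 1: 4.8; 2: 2.2; 3: 7.
E[X] = 0.15·4.8 + 0.44·2.2 + 0.41·7 = 4.558.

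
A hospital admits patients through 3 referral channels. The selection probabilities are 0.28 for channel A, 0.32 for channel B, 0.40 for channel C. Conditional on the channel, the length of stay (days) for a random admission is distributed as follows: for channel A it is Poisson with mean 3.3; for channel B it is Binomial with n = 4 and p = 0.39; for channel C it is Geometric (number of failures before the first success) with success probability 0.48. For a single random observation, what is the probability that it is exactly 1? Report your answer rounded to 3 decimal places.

0.247

Conditional on each channel, P(X = 1): A: 0.121714; B: 0.35409; C: 0.2496.
By total probability, P(X = 1) = 0.28·0.121714 + 0.32·0.35409 + 0.4·0.2496 = 0.247229.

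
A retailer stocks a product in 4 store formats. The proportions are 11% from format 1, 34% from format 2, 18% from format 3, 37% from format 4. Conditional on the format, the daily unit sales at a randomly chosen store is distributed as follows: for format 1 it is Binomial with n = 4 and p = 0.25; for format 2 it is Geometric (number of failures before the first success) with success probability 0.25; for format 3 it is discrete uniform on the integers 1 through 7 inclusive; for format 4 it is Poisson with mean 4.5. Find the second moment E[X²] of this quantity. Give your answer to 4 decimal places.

For each component E[X²] = Var + (mean)², giving 1: 1.75; 2: 21; 3: 20; 4: 24.75.
Overall E[X²] = 0.11·1.75 + 0.34·21 + 0.18·20 + 0.37·24.75 = 20.09.

20.0900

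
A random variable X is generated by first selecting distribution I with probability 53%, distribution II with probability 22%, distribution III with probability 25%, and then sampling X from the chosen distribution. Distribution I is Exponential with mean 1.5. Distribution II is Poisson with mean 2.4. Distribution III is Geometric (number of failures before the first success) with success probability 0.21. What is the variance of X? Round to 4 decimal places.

7.0733

Per component, I: μ=1.5, E[X²]=4.5; II: μ=2.4, E[X²]=8.16; III: μ=3.7619, E[X²]=32.0658.
E[X] = 0.53·1.5 + 0.22·2.4 + 0.25·3.7619 = 2.26348.
E[X²] = 0.53·4.5 + 0.22·8.16 + 0.25·32.0658 = 12.1966.
Var(X) = E[X²] − (E[X])² = 12.1966 − 5.12332 = 7.07332.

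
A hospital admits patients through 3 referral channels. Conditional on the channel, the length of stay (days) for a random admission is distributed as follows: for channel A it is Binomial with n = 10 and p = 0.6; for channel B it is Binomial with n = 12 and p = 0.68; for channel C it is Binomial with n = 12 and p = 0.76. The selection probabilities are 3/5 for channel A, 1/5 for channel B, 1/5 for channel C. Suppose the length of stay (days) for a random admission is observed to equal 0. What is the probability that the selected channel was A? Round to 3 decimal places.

0.996

Likelihoods P(X=0 | ·): A: 0.000104858; B: 1.15292e-06; C: 3.65203e-08.
Posterior ∝ prior × likelihood. Numerator for A: 0.6·0.000104858 = 6.29146e-05.
Normalizing constant: 0.6·0.000104858 + 0.2·1.15292e-06 + 0.2·3.65203e-08 = 6.31524e-05.
P(A | observation) = 6.29146e-05 / 6.31524e-05 = 0.996233.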